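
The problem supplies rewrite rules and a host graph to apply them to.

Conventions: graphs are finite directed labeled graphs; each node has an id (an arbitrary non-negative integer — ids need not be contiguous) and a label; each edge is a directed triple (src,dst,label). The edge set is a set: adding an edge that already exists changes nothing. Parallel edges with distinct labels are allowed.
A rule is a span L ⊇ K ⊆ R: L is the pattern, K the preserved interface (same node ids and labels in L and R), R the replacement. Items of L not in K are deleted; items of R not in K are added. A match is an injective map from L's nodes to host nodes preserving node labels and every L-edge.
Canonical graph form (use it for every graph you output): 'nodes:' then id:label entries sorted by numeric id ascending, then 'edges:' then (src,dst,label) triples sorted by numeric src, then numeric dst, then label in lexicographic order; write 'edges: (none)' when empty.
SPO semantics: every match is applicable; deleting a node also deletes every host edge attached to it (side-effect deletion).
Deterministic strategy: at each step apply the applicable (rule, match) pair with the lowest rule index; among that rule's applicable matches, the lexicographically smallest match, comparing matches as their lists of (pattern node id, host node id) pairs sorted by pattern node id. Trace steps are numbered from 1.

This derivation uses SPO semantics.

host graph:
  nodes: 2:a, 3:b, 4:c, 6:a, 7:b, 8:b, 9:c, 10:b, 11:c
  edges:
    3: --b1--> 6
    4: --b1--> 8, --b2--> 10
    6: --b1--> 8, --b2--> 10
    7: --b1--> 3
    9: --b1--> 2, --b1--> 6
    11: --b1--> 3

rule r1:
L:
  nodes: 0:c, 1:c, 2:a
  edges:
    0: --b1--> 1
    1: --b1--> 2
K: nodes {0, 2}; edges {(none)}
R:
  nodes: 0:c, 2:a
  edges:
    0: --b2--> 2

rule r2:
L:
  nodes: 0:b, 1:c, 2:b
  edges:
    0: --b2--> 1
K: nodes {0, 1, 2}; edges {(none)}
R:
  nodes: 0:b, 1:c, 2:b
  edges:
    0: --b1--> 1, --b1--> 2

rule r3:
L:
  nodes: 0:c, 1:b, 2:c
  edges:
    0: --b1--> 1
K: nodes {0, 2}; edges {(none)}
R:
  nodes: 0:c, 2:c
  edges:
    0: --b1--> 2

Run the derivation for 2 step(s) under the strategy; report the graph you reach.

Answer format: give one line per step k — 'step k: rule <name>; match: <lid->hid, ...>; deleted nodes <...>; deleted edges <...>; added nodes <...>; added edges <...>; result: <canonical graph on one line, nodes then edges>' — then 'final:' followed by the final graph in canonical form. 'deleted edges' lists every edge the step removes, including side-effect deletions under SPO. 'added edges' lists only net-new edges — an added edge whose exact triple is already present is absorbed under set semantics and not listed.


step 1: rule r3; match: 0->4, 1->8, 2->9; deleted nodes 8; deleted edges (4,8,b1); (6,8,b1); added nodes (none); added edges (4,9,b1); result: nodes: 2:a, 3:b, 4:c, 6:a, 7:b, 9:c, 10:b, 11:c edges: (3,6,b1); (4,9,b1); (4,10,b2); (6,10,b2); (7,3,b1); (9,2,b1); (9,6,b1); (11,3,b1)
step 2: rule r1; match: 0->4, 1->9, 2->2; deleted nodes 9; deleted edges (4,9,b1); (9,2,b1); (9,6,b1); added nodes (none); added edges (4,2,b2); result: nodes: 2:a, 3:b, 4:c, 6:a, 7:b, 10:b, 11:c edges: (3,6,b1); (4,2,b2); (4,10,b2); (6,10,b2); (7,3,b1); (11,3,b1)
final:
nodes: 2:a, 3:b, 4:c, 6:a, 7:b, 10:b, 11:c
edges: (3,6,b1); (4,2,b2); (4,10,b2); (6,10,b2); (7,3,b1); (11,3,b1)


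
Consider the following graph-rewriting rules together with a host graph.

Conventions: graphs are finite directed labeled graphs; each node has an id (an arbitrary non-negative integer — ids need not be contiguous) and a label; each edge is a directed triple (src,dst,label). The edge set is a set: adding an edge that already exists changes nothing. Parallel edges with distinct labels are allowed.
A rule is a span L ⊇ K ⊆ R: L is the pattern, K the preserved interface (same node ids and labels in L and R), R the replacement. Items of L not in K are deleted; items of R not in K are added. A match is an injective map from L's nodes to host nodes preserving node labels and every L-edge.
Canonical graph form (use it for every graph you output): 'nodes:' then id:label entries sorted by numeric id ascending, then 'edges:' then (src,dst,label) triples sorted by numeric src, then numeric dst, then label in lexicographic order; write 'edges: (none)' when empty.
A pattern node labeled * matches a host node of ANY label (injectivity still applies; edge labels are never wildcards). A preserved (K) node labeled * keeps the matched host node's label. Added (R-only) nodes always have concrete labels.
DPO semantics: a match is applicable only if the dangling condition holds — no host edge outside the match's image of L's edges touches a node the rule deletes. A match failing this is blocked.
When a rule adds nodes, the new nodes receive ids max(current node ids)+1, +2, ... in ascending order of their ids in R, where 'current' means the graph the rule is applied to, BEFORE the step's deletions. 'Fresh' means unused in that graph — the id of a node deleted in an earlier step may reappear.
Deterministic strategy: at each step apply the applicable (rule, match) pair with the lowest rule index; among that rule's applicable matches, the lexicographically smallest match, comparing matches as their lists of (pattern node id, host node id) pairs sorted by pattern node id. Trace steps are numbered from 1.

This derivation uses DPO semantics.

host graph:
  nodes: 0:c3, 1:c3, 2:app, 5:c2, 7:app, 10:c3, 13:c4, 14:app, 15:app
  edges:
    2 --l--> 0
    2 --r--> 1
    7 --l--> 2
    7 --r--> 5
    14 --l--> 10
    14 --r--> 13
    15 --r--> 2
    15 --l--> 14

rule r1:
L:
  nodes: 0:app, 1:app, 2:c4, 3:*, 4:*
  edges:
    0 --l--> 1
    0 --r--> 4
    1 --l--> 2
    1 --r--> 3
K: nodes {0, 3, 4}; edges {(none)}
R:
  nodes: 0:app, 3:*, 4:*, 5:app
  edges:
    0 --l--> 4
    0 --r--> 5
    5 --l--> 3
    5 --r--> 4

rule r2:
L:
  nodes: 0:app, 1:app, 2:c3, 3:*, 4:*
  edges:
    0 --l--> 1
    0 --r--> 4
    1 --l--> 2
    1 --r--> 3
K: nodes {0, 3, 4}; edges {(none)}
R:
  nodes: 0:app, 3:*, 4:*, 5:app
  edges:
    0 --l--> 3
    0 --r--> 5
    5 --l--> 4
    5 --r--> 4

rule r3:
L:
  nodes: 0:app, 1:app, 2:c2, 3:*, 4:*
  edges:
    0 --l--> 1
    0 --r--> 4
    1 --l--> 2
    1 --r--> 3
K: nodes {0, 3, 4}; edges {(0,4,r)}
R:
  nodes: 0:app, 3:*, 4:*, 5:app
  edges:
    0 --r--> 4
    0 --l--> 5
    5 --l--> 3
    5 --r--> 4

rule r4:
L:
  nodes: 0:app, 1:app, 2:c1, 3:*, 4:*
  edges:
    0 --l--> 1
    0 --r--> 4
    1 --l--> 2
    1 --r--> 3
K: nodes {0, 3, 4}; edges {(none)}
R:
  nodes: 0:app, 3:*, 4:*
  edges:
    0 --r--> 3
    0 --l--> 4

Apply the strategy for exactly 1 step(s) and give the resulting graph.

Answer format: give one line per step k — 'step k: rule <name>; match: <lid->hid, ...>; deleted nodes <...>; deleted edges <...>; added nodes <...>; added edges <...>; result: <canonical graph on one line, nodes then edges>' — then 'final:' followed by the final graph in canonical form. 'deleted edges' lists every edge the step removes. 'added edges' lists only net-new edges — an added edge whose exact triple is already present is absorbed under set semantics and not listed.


step 1: rule r2; match: 0->15, 1->14, 2->10, 3->13, 4->2; deleted nodes 10, 14; deleted edges (14,10,l); (14,13,r); (15,2,r); (15,14,l); added nodes 16; added edges (15,13,l); (15,16,r); (16,2,l); (16,2,r); result: nodes: 0:c3, 1:c3, 2:app, 5:c2, 7:app, 13:c4, 15:app, 16:app edges: (2,0,l); (2,1,r); (7,2,l); (7,5,r); (15,13,l); (15,16,r); (16,2,l); (16,2,r)
final:
nodes: 0:c3, 1:c3, 2:app, 5:c2, 7:app, 13:c4, 15:app, 16:app
edges: (2,0,l); (2,1,r); (7,2,l); (7,5,r); (15,13,l); (15,16,r); (16,2,l); (16,2,r)


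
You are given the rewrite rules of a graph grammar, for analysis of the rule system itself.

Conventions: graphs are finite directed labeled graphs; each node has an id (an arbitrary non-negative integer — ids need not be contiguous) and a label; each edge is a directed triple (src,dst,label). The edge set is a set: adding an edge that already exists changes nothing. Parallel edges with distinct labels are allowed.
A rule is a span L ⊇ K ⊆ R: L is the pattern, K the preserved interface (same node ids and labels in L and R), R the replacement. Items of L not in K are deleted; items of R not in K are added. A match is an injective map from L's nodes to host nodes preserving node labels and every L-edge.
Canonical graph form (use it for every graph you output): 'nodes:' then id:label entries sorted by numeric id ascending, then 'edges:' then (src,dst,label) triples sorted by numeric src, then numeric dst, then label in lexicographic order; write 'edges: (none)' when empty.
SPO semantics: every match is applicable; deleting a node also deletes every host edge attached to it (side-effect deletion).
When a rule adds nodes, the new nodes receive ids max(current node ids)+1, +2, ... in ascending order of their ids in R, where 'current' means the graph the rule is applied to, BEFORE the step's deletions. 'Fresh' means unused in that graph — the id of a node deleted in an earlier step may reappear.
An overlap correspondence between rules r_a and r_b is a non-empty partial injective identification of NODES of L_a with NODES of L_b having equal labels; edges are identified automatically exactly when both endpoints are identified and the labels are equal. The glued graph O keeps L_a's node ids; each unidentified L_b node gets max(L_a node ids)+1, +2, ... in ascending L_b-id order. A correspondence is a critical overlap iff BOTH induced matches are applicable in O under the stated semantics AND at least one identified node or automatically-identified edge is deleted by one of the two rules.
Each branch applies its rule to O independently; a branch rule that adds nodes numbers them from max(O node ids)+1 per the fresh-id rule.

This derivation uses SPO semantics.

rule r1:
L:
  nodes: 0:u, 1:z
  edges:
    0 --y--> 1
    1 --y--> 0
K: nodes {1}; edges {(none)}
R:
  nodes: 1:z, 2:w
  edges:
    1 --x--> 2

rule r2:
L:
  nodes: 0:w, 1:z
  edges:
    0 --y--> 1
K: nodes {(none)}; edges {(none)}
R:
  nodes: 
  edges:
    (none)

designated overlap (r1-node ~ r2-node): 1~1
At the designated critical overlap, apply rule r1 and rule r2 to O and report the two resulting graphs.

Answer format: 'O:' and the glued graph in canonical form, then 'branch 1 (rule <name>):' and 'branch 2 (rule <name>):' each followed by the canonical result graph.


O:
nodes: 0:u, 1:z, 2:w
edges: (0,1,y); (1,0,y); (2,1,y)
branch 1 (rule r1):
nodes: 1:z, 2:w, 3:w
edges: (1,3,x); (2,1,y)
branch 2 (rule r2):
nodes: 0:u
edges: (none)


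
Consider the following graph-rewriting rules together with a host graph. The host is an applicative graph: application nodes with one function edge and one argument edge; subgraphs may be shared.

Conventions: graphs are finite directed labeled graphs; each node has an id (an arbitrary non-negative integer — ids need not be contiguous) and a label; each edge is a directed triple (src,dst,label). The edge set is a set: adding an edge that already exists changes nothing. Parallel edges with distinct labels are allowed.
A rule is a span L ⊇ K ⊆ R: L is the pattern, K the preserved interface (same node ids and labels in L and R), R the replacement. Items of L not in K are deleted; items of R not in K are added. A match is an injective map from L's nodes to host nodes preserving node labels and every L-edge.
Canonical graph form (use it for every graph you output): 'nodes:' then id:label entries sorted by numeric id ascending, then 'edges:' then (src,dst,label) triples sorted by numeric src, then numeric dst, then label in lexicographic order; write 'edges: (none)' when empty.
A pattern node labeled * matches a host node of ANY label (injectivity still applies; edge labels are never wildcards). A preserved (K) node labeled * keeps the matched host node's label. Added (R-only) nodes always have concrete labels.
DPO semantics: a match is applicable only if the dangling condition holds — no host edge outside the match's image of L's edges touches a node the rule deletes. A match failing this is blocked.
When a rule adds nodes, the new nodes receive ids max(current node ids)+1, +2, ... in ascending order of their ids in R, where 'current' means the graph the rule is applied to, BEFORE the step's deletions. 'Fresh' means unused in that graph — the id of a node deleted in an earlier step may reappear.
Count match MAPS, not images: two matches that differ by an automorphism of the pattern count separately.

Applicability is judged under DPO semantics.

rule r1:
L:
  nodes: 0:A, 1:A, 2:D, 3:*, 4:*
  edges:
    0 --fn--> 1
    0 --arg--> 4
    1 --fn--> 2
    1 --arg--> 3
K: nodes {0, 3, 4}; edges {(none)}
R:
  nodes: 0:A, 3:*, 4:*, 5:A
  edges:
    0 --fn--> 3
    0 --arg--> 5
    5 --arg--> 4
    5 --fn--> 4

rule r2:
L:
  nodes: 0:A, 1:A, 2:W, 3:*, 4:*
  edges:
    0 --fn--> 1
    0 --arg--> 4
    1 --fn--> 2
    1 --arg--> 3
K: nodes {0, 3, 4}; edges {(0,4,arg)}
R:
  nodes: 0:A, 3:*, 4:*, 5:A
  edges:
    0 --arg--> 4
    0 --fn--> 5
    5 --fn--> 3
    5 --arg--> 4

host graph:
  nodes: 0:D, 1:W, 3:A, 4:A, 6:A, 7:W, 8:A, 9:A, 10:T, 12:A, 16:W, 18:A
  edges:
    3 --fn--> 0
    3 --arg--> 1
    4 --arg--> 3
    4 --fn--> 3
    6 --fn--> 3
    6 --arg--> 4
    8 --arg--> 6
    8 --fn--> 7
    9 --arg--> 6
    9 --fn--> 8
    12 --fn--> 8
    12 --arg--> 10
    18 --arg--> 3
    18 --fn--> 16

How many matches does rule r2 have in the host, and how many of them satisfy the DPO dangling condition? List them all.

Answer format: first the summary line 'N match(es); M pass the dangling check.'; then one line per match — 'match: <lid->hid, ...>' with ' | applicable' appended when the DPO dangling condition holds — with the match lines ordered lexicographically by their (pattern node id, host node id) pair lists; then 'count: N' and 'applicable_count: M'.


1 match(es); 0 pass the dangling check.
match: 0->12, 1->8, 2->7, 3->6, 4->10
count: 1
applicable_count: 0


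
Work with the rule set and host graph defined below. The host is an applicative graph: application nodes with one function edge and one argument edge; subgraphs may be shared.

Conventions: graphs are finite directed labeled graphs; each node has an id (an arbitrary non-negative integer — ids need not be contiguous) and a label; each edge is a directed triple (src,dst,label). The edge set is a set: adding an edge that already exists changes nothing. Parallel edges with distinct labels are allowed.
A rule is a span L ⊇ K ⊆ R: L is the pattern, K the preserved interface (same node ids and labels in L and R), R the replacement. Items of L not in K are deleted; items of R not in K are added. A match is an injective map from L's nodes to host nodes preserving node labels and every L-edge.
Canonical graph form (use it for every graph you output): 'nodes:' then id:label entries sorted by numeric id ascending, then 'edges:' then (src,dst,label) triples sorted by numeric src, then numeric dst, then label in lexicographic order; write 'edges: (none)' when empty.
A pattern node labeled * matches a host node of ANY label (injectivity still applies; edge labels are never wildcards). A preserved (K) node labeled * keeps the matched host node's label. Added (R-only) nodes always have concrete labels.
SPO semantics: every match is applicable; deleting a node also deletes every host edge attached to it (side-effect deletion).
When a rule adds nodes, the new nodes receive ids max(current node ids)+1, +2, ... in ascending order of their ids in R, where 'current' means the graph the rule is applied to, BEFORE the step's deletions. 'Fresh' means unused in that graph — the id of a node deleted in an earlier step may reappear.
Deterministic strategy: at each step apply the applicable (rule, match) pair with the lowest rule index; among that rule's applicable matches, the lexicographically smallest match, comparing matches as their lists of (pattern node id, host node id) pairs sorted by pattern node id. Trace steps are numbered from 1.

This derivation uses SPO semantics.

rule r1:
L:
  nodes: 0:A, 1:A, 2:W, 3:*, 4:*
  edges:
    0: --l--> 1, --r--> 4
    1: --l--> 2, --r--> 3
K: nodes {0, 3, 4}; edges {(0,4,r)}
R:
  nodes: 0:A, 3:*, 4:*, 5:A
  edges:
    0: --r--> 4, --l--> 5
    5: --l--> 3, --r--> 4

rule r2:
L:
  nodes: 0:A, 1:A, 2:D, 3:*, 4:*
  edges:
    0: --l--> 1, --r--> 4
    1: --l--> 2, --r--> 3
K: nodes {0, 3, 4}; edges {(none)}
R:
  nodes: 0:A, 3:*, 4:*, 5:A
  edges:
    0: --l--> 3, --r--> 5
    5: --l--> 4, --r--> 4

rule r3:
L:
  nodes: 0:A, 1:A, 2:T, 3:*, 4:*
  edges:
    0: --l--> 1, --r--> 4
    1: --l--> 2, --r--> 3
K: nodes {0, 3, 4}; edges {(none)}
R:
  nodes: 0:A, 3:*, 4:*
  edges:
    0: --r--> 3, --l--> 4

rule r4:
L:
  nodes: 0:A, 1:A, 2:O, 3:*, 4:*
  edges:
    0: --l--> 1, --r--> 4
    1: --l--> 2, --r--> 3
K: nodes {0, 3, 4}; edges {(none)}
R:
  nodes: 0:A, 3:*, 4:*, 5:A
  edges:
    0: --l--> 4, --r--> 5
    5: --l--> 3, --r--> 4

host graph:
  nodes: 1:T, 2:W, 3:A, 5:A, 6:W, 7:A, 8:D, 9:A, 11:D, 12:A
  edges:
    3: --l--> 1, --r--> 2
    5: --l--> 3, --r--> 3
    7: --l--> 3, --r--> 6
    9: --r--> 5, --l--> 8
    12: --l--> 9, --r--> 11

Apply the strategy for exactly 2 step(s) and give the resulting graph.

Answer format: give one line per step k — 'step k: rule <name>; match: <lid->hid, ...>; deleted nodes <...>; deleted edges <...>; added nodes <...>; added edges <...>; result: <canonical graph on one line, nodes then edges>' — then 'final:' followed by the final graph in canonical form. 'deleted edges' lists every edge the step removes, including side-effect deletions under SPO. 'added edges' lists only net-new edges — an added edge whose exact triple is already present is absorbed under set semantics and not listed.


step 1: rule r2; match: 0->12, 1->9, 2->8, 3->5, 4->11; deleted nodes 8, 9; deleted edges (9,5,r); (9,8,l); (12,9,l); (12,11,r); added nodes 13; added edges (12,5,l); (12,13,r); (13,11,l); (13,11,r); result: nodes: 1:T, 2:W, 3:A, 5:A, 6:W, 7:A, 11:D, 12:A, 13:A edges: (3,1,l); (3,2,r); (5,3,l); (5,3,r); (7,3,l); (7,6,r); (12,5,l); (12,13,r); (13,11,l); (13,11,r)
step 2: rule r3; match: 0->7, 1->3, 2->1, 3->2, 4->6; deleted nodes 1, 3; deleted edges (3,1,l); (3,2,r); (5,3,l); (5,3,r); (7,3,l); (7,6,r); added nodes (none); added edges (7,2,r); (7,6,l); result: nodes: 2:W, 5:A, 6:W, 7:A, 11:D, 12:A, 13:A edges: (7,2,r); (7,6,l); (12,5,l); (12,13,r); (13,11,l); (13,11,r)
final:
nodes: 2:W, 5:A, 6:W, 7:A, 11:D, 12:A, 13:A
edges: (7,2,r); (7,6,l); (12,5,l); (12,13,r); (13,11,l); (13,11,r)


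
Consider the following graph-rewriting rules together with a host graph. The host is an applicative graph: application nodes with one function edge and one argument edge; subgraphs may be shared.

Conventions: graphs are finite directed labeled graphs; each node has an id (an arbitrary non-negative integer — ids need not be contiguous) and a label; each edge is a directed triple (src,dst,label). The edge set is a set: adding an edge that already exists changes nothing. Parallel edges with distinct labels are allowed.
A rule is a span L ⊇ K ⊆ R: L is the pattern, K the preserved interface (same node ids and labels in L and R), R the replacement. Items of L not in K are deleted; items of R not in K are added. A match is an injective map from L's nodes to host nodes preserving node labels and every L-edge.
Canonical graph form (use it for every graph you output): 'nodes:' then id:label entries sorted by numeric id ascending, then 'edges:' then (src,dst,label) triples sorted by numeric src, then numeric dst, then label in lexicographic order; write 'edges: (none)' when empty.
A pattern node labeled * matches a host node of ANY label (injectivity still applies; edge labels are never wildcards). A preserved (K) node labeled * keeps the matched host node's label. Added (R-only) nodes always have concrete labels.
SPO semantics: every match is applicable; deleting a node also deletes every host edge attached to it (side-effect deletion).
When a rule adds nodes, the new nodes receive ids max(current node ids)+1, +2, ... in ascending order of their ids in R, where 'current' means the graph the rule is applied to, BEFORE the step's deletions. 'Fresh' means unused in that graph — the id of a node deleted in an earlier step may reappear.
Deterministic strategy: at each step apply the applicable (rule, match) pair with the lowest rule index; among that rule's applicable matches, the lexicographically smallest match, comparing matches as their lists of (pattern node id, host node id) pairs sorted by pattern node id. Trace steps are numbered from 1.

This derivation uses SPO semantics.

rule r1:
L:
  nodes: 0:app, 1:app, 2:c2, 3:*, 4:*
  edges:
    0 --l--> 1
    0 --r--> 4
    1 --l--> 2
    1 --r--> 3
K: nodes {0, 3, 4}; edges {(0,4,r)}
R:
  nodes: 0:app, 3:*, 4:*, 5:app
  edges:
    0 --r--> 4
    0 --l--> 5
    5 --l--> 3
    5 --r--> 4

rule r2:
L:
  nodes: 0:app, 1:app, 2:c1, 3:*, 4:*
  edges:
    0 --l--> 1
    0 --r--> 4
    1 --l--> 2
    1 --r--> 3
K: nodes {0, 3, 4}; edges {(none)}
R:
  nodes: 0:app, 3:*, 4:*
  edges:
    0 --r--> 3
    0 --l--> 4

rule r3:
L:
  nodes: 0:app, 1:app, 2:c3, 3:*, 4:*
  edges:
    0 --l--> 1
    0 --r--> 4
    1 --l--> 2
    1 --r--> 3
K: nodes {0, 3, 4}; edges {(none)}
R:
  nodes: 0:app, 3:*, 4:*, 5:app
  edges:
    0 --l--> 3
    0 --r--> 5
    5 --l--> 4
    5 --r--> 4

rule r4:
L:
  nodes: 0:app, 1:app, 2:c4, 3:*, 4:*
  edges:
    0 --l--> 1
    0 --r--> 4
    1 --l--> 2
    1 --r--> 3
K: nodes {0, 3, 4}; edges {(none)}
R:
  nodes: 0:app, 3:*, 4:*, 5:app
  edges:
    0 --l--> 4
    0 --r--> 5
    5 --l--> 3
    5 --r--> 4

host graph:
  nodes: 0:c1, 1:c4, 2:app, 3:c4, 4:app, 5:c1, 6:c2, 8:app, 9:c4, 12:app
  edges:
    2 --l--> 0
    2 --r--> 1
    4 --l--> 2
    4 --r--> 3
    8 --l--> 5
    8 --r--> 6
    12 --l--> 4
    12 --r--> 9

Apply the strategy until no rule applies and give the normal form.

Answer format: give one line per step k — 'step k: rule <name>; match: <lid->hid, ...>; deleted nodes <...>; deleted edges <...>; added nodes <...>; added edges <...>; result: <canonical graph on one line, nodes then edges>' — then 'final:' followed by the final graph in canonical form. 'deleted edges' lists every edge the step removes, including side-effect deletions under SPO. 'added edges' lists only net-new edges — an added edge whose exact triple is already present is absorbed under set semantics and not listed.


step 1: rule r2; match: 0->4, 1->2, 2->0, 3->1, 4->3; deleted nodes 0, 2; deleted edges (2,0,l); (2,1,r); (4,2,l); (4,3,r); added nodes (none); added edges (4,1,r); (4,3,l); result: nodes: 1:c4, 3:c4, 4:app, 5:c1, 6:c2, 8:app, 9:c4, 12:app edges: (4,1,r); (4,3,l); (8,5,l); (8,6,r); (12,4,l); (12,9,r)
step 2: rule r4; match: 0->12, 1->4, 2->3, 3->1, 4->9; deleted nodes 3, 4; deleted edges (4,1,r); (4,3,l); (12,4,l); (12,9,r); added nodes 13; added edges (12,9,l); (12,13,r); (13,1,l); (13,9,r); result: nodes: 1:c4, 5:c1, 6:c2, 8:app, 9:c4, 12:app, 13:app edges: (8,5,l); (8,6,r); (12,9,l); (12,13,r); (13,1,l); (13,9,r)
final:
nodes: 1:c4, 5:c1, 6:c2, 8:app, 9:c4, 12:app, 13:app
edges: (8,5,l); (8,6,r); (12,9,l); (12,13,r); (13,1,l); (13,9,r)


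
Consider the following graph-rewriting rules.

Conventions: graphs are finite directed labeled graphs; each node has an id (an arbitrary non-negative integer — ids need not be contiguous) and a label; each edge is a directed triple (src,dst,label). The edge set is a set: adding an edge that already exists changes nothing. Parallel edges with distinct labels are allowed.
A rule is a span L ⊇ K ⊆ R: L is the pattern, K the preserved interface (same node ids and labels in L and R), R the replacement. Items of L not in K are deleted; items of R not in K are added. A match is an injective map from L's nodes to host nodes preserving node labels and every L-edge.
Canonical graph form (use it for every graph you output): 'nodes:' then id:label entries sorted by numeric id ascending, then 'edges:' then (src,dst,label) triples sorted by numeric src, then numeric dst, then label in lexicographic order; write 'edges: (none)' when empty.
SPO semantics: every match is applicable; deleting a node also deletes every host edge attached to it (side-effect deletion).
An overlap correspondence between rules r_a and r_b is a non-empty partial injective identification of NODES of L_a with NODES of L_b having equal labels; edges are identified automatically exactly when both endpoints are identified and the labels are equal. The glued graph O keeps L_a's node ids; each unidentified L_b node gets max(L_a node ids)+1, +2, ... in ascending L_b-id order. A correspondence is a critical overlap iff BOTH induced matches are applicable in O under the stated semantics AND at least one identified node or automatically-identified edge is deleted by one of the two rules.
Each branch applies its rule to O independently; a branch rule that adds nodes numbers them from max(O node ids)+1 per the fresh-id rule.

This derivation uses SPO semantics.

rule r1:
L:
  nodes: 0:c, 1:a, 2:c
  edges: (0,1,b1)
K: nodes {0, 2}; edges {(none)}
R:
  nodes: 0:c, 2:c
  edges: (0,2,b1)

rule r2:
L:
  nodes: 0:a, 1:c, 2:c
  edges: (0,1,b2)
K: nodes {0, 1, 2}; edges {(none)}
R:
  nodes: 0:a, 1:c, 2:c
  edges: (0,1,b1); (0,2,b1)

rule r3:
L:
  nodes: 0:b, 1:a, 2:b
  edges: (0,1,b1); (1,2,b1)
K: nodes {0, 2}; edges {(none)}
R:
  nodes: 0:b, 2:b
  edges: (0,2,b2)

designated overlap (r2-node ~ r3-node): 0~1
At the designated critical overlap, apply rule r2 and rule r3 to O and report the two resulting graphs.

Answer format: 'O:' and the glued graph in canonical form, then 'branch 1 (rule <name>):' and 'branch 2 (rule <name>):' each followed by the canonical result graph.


O:
nodes: 0:a, 1:c, 2:c, 3:b, 4:b
edges: (0,1,b2); (0,4,b1); (3,0,b1)
branch 1 (rule r2):
nodes: 0:a, 1:c, 2:c, 3:b, 4:b
edges: (0,1,b1); (0,2,b1); (0,4,b1); (3,0,b1)
branch 2 (rule r3):
nodes: 1:c, 2:c, 3:b, 4:b
edges: (3,4,b2)


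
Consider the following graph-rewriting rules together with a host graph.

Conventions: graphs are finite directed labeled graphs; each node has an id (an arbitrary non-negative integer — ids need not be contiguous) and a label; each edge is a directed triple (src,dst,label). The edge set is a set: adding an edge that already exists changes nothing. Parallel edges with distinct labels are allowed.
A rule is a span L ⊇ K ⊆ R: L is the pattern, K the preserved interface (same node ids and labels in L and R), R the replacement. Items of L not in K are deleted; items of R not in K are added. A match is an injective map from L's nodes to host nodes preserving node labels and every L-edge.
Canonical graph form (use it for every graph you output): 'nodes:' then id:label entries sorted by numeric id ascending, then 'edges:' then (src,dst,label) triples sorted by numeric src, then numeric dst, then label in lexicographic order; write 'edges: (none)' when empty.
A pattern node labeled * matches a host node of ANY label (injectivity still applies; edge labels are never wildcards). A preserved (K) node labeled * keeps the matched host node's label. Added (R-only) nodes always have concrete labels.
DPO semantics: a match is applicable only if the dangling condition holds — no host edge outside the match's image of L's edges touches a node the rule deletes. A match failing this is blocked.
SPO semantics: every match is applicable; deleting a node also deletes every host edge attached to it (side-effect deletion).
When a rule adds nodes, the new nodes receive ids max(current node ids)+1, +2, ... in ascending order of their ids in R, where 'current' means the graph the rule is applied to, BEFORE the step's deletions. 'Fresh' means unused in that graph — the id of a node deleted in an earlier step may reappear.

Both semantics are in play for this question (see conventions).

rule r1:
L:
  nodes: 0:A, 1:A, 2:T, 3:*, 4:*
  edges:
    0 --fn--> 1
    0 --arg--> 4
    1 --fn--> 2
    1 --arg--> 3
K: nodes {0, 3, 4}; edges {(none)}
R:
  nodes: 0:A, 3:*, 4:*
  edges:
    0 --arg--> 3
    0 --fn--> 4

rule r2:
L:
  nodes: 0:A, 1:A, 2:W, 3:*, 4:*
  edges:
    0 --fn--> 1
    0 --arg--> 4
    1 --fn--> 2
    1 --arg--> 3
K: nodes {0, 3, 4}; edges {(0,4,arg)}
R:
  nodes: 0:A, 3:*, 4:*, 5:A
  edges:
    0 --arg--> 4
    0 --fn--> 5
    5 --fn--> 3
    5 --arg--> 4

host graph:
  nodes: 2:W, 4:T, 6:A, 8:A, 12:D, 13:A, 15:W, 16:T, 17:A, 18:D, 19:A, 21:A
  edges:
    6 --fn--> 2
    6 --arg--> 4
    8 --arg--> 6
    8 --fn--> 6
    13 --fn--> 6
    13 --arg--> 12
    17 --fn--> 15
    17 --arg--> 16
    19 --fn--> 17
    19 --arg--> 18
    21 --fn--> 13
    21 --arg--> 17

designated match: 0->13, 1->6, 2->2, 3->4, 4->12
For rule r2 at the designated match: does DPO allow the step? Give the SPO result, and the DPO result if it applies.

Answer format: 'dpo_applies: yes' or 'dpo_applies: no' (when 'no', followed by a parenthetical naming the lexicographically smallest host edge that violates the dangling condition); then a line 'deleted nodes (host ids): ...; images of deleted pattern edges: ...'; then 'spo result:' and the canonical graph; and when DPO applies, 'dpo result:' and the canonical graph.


dpo_applies: no
(the rule deletes node 6, which keeps host edge (8,6,arg) outside the match image — the dangling condition fails, DPO blocks; SPO proceeds and side-deletes such edges)
deleted nodes (host ids): 2, 6; images of deleted pattern edges: (6,2,fn); (6,4,arg); (13,6,fn)
spo result:
nodes: 4:T, 8:A, 12:D, 13:A, 15:W, 16:T, 17:A, 18:D, 19:A, 21:A, 22:A
edges: (13,12,arg); (13,22,fn); (17,15,fn); (17,16,arg); (19,17,fn); (19,18,arg); (21,13,fn); (21,17,arg); (22,4,fn); (22,12,arg)


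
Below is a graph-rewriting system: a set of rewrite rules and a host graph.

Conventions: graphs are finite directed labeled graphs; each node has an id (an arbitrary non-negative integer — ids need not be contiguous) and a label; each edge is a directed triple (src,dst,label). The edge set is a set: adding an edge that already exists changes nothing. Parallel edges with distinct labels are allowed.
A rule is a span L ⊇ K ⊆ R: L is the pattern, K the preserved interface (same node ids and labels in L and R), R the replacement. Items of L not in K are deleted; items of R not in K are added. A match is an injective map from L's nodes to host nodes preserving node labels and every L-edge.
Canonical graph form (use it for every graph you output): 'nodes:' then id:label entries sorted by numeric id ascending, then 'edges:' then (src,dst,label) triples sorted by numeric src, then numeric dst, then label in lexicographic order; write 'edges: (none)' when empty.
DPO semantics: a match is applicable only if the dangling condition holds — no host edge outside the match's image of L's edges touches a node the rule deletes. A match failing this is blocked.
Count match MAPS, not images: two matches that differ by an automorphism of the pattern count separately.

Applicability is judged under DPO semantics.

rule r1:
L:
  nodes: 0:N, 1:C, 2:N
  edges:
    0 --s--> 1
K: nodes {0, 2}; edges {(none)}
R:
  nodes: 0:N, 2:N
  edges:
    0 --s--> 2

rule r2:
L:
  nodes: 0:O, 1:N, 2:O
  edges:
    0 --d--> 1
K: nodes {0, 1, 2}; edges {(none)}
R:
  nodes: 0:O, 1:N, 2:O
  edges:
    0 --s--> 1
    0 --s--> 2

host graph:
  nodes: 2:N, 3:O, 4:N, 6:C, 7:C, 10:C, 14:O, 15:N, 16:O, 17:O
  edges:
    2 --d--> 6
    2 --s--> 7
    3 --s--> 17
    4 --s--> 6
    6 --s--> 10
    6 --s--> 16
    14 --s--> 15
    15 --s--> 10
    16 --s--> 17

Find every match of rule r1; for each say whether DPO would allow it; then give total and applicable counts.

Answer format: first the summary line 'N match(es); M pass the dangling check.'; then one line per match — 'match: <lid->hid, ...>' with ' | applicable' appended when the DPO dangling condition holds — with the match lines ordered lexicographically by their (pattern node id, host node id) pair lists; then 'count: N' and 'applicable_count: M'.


6 match(es); 2 pass the dangling check.
match: 0->2, 1->7, 2->4 | applicable
match: 0->2, 1->7, 2->15 | applicable
match: 0->4, 1->6, 2->2
match: 0->4, 1->6, 2->15
match: 0->15, 1->10, 2->2
match: 0->15, 1->10, 2->4
count: 6
applicable_count: 2


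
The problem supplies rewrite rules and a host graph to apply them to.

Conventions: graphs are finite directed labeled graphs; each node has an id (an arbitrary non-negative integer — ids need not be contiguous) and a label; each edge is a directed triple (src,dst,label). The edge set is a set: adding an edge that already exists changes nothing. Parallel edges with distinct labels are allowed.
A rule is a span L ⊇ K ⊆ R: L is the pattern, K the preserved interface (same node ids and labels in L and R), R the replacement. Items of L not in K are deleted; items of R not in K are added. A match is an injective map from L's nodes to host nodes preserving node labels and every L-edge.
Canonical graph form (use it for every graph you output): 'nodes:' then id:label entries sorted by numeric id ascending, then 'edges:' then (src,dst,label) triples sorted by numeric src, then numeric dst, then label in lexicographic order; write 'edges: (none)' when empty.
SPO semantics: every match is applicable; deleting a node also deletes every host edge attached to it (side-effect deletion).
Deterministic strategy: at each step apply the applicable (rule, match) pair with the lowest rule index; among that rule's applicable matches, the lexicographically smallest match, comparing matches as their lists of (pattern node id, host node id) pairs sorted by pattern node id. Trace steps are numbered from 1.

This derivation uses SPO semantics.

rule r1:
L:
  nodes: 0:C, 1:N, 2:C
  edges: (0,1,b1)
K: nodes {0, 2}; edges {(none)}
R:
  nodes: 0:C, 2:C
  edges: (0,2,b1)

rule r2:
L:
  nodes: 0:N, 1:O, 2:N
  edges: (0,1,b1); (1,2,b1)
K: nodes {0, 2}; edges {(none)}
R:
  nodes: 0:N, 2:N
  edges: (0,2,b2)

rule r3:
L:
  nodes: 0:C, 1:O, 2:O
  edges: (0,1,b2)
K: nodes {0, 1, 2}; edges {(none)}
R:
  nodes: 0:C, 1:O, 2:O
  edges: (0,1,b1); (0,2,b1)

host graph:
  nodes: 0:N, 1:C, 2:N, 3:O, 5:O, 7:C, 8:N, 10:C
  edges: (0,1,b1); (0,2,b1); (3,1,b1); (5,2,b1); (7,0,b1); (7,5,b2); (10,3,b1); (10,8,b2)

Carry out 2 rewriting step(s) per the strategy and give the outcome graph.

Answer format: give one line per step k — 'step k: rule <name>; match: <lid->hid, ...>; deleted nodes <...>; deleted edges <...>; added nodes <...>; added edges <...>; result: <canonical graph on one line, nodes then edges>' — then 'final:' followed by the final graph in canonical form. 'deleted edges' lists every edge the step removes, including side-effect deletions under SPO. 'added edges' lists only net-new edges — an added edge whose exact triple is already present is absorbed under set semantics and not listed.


step 1: rule r1; match: 0->7, 1->0, 2->1; deleted nodes 0; deleted edges (0,1,b1); (0,2,b1); (7,0,b1); added nodes (none); added edges (7,1,b1); result: nodes: 1:C, 2:N, 3:O, 5:O, 7:C, 8:N, 10:C edges: (3,1,b1); (5,2,b1); (7,1,b1); (7,5,b2); (10,3,b1); (10,8,b2)
step 2: rule r3; match: 0->7, 1->5, 2->3; deleted nodes (none); deleted edges (7,5,b2); added nodes (none); added edges (7,3,b1); (7,5,b1); result: nodes: 1:C, 2:N, 3:O, 5:O, 7:C, 8:N, 10:C edges: (3,1,b1); (5,2,b1); (7,1,b1); (7,3,b1); (7,5,b1); (10,3,b1); (10,8,b2)
final:
nodes: 1:C, 2:N, 3:O, 5:O, 7:C, 8:N, 10:C
edges: (3,1,b1); (5,2,b1); (7,1,b1); (7,3,b1); (7,5,b1); (10,3,b1); (10,8,b2)


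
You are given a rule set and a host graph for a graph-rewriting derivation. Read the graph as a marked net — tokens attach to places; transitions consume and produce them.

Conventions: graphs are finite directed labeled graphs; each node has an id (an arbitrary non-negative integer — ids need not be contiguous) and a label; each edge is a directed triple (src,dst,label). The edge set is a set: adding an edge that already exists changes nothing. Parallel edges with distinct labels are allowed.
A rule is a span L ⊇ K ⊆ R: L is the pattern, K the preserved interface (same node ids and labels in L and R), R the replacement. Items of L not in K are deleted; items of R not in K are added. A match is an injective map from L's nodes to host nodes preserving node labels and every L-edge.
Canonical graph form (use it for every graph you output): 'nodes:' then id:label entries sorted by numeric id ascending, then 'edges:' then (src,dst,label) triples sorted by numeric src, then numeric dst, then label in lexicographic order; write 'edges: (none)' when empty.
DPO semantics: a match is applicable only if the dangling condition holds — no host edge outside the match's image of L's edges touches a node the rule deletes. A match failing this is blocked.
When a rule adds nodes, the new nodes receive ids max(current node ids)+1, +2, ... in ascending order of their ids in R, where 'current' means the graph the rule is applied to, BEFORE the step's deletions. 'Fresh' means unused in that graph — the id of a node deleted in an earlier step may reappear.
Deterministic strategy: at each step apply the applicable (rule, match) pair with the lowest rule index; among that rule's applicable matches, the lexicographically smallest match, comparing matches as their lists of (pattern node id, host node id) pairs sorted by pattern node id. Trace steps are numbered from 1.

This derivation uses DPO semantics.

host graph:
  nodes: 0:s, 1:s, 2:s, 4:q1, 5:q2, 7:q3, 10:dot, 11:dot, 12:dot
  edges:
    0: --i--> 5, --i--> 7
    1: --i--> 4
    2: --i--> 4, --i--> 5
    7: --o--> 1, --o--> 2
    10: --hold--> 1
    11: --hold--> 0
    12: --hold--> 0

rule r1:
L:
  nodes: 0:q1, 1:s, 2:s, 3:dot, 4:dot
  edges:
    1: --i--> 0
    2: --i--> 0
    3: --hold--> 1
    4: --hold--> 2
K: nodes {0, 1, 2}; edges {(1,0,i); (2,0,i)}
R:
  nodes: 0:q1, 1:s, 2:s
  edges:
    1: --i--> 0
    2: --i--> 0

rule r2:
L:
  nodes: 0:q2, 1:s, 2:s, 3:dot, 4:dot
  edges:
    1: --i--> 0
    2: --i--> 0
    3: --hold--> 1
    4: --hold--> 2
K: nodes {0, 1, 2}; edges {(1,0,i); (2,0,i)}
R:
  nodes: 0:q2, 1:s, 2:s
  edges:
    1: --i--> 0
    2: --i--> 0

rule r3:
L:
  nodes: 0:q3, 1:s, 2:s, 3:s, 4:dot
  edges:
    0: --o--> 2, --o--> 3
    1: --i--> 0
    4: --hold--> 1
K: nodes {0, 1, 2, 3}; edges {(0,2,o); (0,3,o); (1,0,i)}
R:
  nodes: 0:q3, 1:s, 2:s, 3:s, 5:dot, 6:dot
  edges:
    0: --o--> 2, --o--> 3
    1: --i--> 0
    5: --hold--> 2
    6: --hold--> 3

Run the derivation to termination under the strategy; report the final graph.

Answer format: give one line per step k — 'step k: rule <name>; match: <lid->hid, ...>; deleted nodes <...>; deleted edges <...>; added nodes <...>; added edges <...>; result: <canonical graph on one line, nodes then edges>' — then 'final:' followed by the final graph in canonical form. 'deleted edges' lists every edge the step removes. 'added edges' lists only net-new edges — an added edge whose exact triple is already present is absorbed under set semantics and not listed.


step 1: rule r3; match: 0->7, 1->0, 2->1, 3->2, 4->11; deleted nodes 11; deleted edges (11,0,hold); added nodes 13, 14; added edges (13,1,hold); (14,2,hold); result: nodes: 0:s, 1:s, 2:s, 4:q1, 5:q2, 7:q3, 10:dot, 12:dot, 13:dot, 14:dot edges: (0,5,i); (0,7,i); (1,4,i); (2,4,i); (2,5,i); (7,1,o); (7,2,o); (10,1,hold); (12,0,hold); (13,1,hold); (14,2,hold)
step 2: rule r1; match: 0->4, 1->1, 2->2, 3->10, 4->14; deleted nodes 10, 14; deleted edges (10,1,hold); (14,2,hold); added nodes (none); added edges (none); result: nodes: 0:s, 1:s, 2:s, 4:q1, 5:q2, 7:q3, 12:dot, 13:dot edges: (0,5,i); (0,7,i); (1,4,i); (2,4,i); (2,5,i); (7,1,o); (7,2,o); (12,0,hold); (13,1,hold)
step 3: rule r3; match: 0->7, 1->0, 2->1, 3->2, 4->12; deleted nodes 12; deleted edges (12,0,hold); added nodes 14, 15; added edges (14,1,hold); (15,2,hold); result: nodes: 0:s, 1:s, 2:s, 4:q1, 5:q2, 7:q3, 13:dot, 14:dot, 15:dot edges: (0,5,i); (0,7,i); (1,4,i); (2,4,i); (2,5,i); (7,1,o); (7,2,o); (13,1,hold); (14,1,hold); (15,2,hold)
step 4: rule r1; match: 0->4, 1->1, 2->2, 3->13, 4->15; deleted nodes 13, 15; deleted edges (13,1,hold); (15,2,hold); added nodes (none); added edges (none); result: nodes: 0:s, 1:s, 2:s, 4:q1, 5:q2, 7:q3, 14:dot edges: (0,5,i); (0,7,i); (1,4,i); (2,4,i); (2,5,i); (7,1,o); (7,2,o); (14,1,hold)
final:
nodes: 0:s, 1:s, 2:s, 4:q1, 5:q2, 7:q3, 14:dot
edges: (0,5,i); (0,7,i); (1,4,i); (2,4,i); (2,5,i); (7,1,o); (7,2,o); (14,1,hold)


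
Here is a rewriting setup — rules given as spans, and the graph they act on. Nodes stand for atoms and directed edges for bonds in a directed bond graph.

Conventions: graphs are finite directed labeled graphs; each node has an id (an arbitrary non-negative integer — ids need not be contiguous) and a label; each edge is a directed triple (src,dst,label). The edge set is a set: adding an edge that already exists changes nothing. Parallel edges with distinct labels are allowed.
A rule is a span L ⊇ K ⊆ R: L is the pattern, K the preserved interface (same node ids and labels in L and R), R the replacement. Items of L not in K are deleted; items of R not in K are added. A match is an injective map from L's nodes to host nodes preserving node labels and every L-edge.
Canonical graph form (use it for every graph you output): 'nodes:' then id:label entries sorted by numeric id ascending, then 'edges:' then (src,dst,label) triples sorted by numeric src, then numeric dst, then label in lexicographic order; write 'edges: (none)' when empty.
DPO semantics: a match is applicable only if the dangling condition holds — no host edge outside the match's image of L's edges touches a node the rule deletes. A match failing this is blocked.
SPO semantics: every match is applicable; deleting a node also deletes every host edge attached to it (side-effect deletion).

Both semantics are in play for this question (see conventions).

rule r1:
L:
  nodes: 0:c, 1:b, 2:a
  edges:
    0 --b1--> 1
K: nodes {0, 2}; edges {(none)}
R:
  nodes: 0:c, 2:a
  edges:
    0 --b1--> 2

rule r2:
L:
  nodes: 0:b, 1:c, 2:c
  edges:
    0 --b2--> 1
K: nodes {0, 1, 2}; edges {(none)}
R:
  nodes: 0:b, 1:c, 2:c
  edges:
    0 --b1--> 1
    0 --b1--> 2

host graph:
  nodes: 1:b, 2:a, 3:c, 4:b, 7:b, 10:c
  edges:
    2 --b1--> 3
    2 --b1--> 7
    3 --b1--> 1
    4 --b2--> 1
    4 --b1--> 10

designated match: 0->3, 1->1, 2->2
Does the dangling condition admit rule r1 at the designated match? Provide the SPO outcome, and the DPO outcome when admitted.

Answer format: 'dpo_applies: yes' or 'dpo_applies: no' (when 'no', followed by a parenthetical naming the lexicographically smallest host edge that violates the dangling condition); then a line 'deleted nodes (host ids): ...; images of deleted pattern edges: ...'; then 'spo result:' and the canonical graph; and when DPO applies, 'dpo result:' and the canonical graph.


dpo_applies: no
(the rule deletes node 1, which keeps host edge (4,1,b2) outside the match image — the dangling condition fails, DPO blocks; SPO proceeds and side-deletes such edges)
deleted nodes (host ids): 1; images of deleted pattern edges: (3,1,b1)
spo result:
nodes: 2:a, 3:c, 4:b, 7:b, 10:c
edges: (2,3,b1); (2,7,b1); (3,2,b1); (4,10,b1)
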